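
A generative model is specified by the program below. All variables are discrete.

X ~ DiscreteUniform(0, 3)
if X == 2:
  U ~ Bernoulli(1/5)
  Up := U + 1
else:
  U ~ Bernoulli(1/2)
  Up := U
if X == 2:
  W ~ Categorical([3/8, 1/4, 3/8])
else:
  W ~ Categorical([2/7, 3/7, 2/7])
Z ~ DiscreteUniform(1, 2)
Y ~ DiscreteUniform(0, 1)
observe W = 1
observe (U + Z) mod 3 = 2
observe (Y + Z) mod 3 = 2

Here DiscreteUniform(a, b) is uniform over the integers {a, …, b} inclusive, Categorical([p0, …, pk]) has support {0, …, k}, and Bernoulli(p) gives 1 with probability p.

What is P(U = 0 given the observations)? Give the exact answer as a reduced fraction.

Enumerate traces; 8 have nonzero weight after conditioning:
  (X=0, U=0, W=1, Z=2, Y=0) weight 3/224
  (X=0, U=1, W=1, Z=1, Y=1) weight 3/224
  (X=1, U=0, W=1, Z=2, Y=0) weight 3/224
  (X=1, U=1, W=1, Z=1, Y=1) weight 3/224
  (X=2, U=0, W=1, Z=2, Y=0) weight 1/80
  (X=2, U=1, W=1, Z=1, Y=1) weight 1/320
  (X=3, U=0, W=1, Z=2, Y=0) weight 3/224
  (X=3, U=1, W=1, Z=1, Y=1) weight 3/224
Group by U:
  weight(U=0) = 59/1120
  weight(U=1) = 97/2240
Total weight = 59/1120 + 97/2240 = 43/448
P(U=0 | obs) = 59/1120 / 43/448 = 118/215
P(U=1 | obs) = 97/2240 / 43/448 = 97/215

P(U = 0 | obs) = 118/215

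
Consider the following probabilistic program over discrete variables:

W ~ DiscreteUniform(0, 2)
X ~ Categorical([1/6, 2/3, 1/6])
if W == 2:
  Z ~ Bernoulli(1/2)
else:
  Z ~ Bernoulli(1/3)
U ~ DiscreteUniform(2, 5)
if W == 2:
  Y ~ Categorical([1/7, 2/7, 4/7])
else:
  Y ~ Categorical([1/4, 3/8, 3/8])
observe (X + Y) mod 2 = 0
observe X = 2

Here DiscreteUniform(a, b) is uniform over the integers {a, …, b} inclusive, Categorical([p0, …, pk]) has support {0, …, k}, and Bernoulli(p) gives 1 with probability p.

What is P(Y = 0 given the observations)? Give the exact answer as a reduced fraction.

P(Y = 0 | obs) = 18/55

Enumerate traces; 48 have nonzero weight after conditioning:
  (W=0, X=2, Z=0, U=2, Y=0) weight 1/432
  (W=0, X=2, Z=0, U=2, Y=2) weight 1/288
  (W=0, X=2, Z=0, U=3, Y=0) weight 1/432
  (W=0, X=2, Z=0, U=3, Y=2) weight 1/288
  (W=0, X=2, Z=0, U=4, Y=0) weight 1/432
  (W=0, X=2, Z=0, U=4, Y=2) weight 1/288
  (W=0, X=2, Z=0, U=5, Y=0) weight 1/432
  (W=0, X=2, Z=0, U=5, Y=2) weight 1/288
  … 40 more
Group by Y:
  weight(Y=0) = 1/28
  weight(Y=2) = 37/504
Total weight = 1/28 + 37/504 = 55/504
P(Y=0 | obs) = 1/28 / 55/504 = 18/55
P(Y=2 | obs) = 37/504 / 55/504 = 37/55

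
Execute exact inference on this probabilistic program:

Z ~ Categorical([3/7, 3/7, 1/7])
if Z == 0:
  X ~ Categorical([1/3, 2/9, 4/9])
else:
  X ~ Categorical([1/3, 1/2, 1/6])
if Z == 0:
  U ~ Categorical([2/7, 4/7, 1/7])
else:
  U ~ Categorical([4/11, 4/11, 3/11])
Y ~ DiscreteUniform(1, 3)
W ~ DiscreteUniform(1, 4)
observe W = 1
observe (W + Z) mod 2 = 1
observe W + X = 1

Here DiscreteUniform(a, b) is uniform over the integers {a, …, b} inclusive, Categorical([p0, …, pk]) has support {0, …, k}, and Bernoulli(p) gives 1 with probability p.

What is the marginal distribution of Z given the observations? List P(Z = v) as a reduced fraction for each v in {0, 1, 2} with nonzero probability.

Enumerate traces; 18 have nonzero weight after conditioning:
  (Z=0, X=0, U=0, Y=1, W=1) weight 1/294
  (Z=0, X=0, U=0, Y=2, W=1) weight 1/294
  (Z=0, X=0, U=0, Y=3, W=1) weight 1/294
  (Z=0, X=0, U=1, Y=1, W=1) weight 1/147
  (Z=0, X=0, U=1, Y=2, W=1) weight 1/147
  (Z=0, X=0, U=1, Y=3, W=1) weight 1/147
  (Z=0, X=0, U=2, Y=1, W=1) weight 1/588
  (Z=0, X=0, U=2, Y=2, W=1) weight 1/588
  (Z=2, X=0, U=0, Y=1, W=1) weight 1/693
  … 9 more
Group by Z:
  weight(Z=0) = 1/28
  weight(Z=2) = 1/84
Total weight = 1/28 + 1/84 = 1/21
P(Z=0 | obs) = 1/28 / 1/21 = 3/4
P(Z=2 | obs) = 1/84 / 1/21 = 1/4

P(Z=0) = 3/4, P(Z=2) = 1/4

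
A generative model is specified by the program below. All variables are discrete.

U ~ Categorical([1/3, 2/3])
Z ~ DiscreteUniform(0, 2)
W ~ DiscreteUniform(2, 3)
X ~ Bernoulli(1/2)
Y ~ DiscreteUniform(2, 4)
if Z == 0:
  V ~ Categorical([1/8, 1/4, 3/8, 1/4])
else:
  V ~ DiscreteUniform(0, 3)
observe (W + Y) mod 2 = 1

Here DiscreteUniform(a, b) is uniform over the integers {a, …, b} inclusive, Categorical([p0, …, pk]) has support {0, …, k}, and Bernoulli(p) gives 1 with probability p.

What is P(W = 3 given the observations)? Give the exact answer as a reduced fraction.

P(W = 3 | obs) = 2/3

Enumerate traces; 144 have nonzero weight after conditioning:
  (U=0, Z=0, W=2, X=0, Y=3, V=0) weight 1/864
  (U=0, Z=0, W=2, X=0, Y=3, V=1) weight 1/432
  (U=0, Z=0, W=2, X=0, Y=3, V=2) weight 1/288
  (U=0, Z=0, W=2, X=0, Y=3, V=3) weight 1/432
  (U=0, Z=0, W=2, X=1, Y=3, V=0) weight 1/864
  (U=0, Z=0, W=2, X=1, Y=3, V=1) weight 1/432
  (U=0, Z=0, W=2, X=1, Y=3, V=2) weight 1/288
  (U=0, Z=0, W=2, X=1, Y=3, V=3) weight 1/432
  (U=0, Z=0, W=3, X=0, Y=2, V=0) weight 1/864
  … 135 more
Group by W:
  weight(W=2) = 1/6
  weight(W=3) = 1/3
Total weight = 1/6 + 1/3 = 1/2
P(W=2 | obs) = 1/6 / 1/2 = 1/3
P(W=3 | obs) = 1/3 / 1/2 = 2/3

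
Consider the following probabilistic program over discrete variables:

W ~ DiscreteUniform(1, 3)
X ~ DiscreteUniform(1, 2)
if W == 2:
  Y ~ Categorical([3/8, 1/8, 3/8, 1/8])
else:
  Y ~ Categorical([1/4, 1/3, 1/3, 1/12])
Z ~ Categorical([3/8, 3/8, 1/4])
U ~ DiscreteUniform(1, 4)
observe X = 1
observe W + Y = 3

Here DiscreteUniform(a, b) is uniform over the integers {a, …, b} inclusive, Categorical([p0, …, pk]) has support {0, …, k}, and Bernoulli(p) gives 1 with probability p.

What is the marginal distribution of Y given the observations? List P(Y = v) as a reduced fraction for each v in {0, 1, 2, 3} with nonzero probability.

P(Y=0) = 6/17, P(Y=1) = 3/17, P(Y=2) = 8/17

Enumerate traces; 36 have nonzero weight after conditioning:
  (W=1, X=1, Y=2, Z=0, U=1) weight 1/192
  (W=1, X=1, Y=2, Z=0, U=2) weight 1/192
  (W=1, X=1, Y=2, Z=0, U=3) weight 1/192
  (W=1, X=1, Y=2, Z=0, U=4) weight 1/192
  (W=1, X=1, Y=2, Z=1, U=1) weight 1/192
  (W=1, X=1, Y=2, Z=1, U=2) weight 1/192
  (W=1, X=1, Y=2, Z=1, U=3) weight 1/192
  (W=1, X=1, Y=2, Z=1, U=4) weight 1/192
  (W=2, X=1, Y=1, Z=0, U=1) weight 1/512
  (W=3, X=1, Y=0, Z=0, U=1) weight 1/256
  … 26 more
Group by Y:
  weight(Y=0) = 1/24
  weight(Y=1) = 1/48
  weight(Y=2) = 1/18
Total weight = 1/24 + 1/48 + 1/18 = 17/144
P(Y=0 | obs) = 1/24 / 17/144 = 6/17
P(Y=1 | obs) = 1/48 / 17/144 = 3/17
P(Y=2 | obs) = 1/18 / 17/144 = 8/17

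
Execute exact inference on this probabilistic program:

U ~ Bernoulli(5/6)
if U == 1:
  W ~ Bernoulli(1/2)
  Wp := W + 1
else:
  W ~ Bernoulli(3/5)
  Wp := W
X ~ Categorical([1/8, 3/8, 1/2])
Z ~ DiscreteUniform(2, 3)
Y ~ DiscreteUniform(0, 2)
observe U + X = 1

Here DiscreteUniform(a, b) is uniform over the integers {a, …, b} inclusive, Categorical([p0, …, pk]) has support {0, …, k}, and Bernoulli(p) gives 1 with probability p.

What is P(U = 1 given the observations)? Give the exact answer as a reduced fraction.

Enumerate traces; 24 have nonzero weight after conditioning:
  (U=0, W=0, X=1, Z=2, Y=0) weight 1/240
  (U=0, W=0, X=1, Z=2, Y=1) weight 1/240
  (U=0, W=0, X=1, Z=2, Y=2) weight 1/240
  (U=0, W=0, X=1, Z=3, Y=0) weight 1/240
  (U=0, W=0, X=1, Z=3, Y=1) weight 1/240
  (U=0, W=0, X=1, Z=3, Y=2) weight 1/240
  (U=0, W=1, X=1, Z=2, Y=0) weight 1/160
  (U=0, W=1, X=1, Z=2, Y=1) weight 1/160
  (U=1, W=0, X=0, Z=2, Y=0) weight 5/576
  … 15 more
Group by U:
  weight(U=0) = 1/16
  weight(U=1) = 5/48
Total weight = 1/16 + 5/48 = 1/6
P(U=0 | obs) = 1/16 / 1/6 = 3/8
P(U=1 | obs) = 5/48 / 1/6 = 5/8

P(U = 1 | obs) = 5/8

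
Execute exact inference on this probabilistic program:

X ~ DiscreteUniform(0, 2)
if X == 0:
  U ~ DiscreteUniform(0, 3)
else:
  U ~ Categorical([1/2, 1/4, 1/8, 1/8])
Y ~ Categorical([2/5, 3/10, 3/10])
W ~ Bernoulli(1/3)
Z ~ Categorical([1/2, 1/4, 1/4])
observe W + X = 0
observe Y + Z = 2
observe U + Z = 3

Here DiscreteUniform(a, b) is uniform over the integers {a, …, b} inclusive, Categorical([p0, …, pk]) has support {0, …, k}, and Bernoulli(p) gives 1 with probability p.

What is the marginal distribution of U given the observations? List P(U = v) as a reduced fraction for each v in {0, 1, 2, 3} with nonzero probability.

P(U=1) = 4/13, P(U=2) = 3/13, P(U=3) = 6/13

Enumerate traces; 3 have nonzero weight after conditioning:
  (X=0, U=1, Y=0, W=0, Z=2) weight 1/180
  (X=0, U=2, Y=1, W=0, Z=1) weight 1/240
  (X=0, U=3, Y=2, W=0, Z=0) weight 1/120
Group by U:
  weight(U=1) = 1/180
  weight(U=2) = 1/240
  weight(U=3) = 1/120
Total weight = 1/180 + 1/240 + 1/120 = 13/720
P(U=1 | obs) = 1/180 / 13/720 = 4/13
P(U=2 | obs) = 1/240 / 13/720 = 3/13
P(U=3 | obs) = 1/120 / 13/720 = 6/13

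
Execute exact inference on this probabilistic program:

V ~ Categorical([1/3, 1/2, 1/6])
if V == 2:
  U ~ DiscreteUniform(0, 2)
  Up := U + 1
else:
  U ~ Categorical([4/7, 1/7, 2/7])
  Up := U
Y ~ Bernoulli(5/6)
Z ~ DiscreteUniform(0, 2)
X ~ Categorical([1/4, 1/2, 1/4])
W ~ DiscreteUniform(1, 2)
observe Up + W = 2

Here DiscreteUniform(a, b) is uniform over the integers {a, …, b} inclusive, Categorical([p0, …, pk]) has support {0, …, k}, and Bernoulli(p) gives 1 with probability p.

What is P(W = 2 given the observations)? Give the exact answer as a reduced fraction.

Enumerate traces; 90 have nonzero weight after conditioning:
  (V=0, U=0, Y=0, Z=0, X=0, W=2) weight 1/756
  (V=0, U=0, Y=0, Z=0, X=1, W=2) weight 1/378
  (V=0, U=0, Y=0, Z=0, X=2, W=2) weight 1/756
  (V=0, U=0, Y=0, Z=1, X=0, W=2) weight 1/756
  (V=0, U=0, Y=0, Z=1, X=1, W=2) weight 1/378
  (V=0, U=0, Y=0, Z=1, X=2, W=2) weight 1/756
  (V=0, U=0, Y=0, Z=2, X=0, W=2) weight 1/756
  (V=0, U=0, Y=0, Z=2, X=1, W=2) weight 1/378
  (V=0, U=1, Y=0, Z=0, X=0, W=1) weight 1/3024
  … 81 more
Group by W:
  weight(W=1) = 11/126
  weight(W=2) = 5/21
Total weight = 11/126 + 5/21 = 41/126
P(W=1 | obs) = 11/126 / 41/126 = 11/41
P(W=2 | obs) = 5/21 / 41/126 = 30/41

P(W = 2 | obs) = 30/41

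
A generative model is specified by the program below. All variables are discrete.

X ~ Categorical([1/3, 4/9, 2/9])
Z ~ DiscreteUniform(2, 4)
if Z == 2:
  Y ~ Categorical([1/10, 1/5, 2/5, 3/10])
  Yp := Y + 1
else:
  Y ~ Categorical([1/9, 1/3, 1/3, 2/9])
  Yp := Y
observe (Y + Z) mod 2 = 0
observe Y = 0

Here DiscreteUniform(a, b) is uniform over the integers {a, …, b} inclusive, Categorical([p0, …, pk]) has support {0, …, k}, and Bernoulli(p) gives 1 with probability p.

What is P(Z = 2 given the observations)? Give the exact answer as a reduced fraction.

P(Z = 2 | obs) = 9/19

Enumerate traces; 6 have nonzero weight after conditioning:
  (X=0, Z=2, Y=0) weight 1/90
  (X=0, Z=4, Y=0) weight 1/81
  (X=1, Z=2, Y=0) weight 2/135
  (X=1, Z=4, Y=0) weight 4/243
  (X=2, Z=2, Y=0) weight 1/135
  (X=2, Z=4, Y=0) weight 2/243
Group by Z:
  weight(Z=2) = 1/30
  weight(Z=4) = 1/27
Total weight = 1/30 + 1/27 = 19/270
P(Z=2 | obs) = 1/30 / 19/270 = 9/19
P(Z=4 | obs) = 1/27 / 19/270 = 10/19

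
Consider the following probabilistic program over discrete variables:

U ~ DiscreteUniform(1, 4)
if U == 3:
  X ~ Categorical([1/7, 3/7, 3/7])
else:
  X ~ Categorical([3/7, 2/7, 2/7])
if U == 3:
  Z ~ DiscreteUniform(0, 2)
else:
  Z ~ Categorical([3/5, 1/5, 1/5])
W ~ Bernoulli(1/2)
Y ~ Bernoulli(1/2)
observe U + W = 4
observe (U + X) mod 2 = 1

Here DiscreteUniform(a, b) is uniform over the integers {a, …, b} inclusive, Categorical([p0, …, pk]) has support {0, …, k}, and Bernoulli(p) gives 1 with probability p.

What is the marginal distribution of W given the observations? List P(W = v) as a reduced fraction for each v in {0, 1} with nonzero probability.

Enumerate traces; 18 have nonzero weight after conditioning:
  (U=3, X=0, Z=0, W=1, Y=0) weight 1/336
  (U=3, X=0, Z=0, W=1, Y=1) weight 1/336
  (U=3, X=0, Z=1, W=1, Y=0) weight 1/336
  (U=3, X=0, Z=1, W=1, Y=1) weight 1/336
  (U=3, X=0, Z=2, W=1, Y=0) weight 1/336
  (U=3, X=0, Z=2, W=1, Y=1) weight 1/336
  (U=3, X=2, Z=0, W=1, Y=0) weight 1/112
  (U=3, X=2, Z=0, W=1, Y=1) weight 1/112
  (U=4, X=1, Z=0, W=0, Y=0) weight 3/280
  … 9 more
Group by W:
  weight(W=0) = 1/28
  weight(W=1) = 1/14
Total weight = 1/28 + 1/14 = 3/28
P(W=0 | obs) = 1/28 / 3/28 = 1/3
P(W=1 | obs) = 1/14 / 3/28 = 2/3

P(W=0) = 1/3, P(W=1) = 2/3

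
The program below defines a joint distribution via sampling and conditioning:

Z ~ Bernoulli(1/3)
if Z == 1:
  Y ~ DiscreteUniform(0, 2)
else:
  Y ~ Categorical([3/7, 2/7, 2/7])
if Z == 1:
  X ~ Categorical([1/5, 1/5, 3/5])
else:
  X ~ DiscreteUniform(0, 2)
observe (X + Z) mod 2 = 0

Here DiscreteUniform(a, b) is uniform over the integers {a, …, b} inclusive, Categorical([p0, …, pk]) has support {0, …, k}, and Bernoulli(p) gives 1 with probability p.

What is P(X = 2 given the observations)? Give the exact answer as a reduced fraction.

Enumerate traces; 9 have nonzero weight after conditioning:
  (Z=0, Y=0, X=0) weight 2/21
  (Z=0, Y=0, X=2) weight 2/21
  (Z=0, Y=1, X=0) weight 4/63
  (Z=0, Y=1, X=2) weight 4/63
  (Z=0, Y=2, X=0) weight 4/63
  (Z=0, Y=2, X=2) weight 4/63
  (Z=1, Y=0, X=1) weight 1/45
  (Z=1, Y=1, X=1) weight 1/45
  … 1 more
Group by X:
  weight(X=0) = 2/9
  weight(X=1) = 1/15
  weight(X=2) = 2/9
Total weight = 2/9 + 1/15 + 2/9 = 23/45
P(X=0 | obs) = 2/9 / 23/45 = 10/23
P(X=1 | obs) = 1/15 / 23/45 = 3/23
P(X=2 | obs) = 2/9 / 23/45 = 10/23

P(X = 2 | obs) = 10/23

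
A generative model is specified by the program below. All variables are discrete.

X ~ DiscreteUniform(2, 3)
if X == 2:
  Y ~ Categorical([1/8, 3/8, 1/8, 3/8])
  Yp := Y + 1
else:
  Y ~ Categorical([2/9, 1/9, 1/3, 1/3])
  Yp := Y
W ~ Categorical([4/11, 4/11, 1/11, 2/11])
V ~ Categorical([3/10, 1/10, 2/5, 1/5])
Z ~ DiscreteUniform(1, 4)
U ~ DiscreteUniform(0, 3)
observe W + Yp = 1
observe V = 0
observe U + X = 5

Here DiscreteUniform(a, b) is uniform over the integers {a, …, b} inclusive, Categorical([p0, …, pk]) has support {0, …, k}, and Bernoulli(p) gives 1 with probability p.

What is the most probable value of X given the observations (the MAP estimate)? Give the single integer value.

argmax_v P(X = v | obs) = 3

Enumerate traces; 12 have nonzero weight after conditioning:
  (X=2, Y=0, W=0, V=0, Z=1, U=3) weight 3/7040
  (X=2, Y=0, W=0, V=0, Z=2, U=3) weight 3/7040
  (X=2, Y=0, W=0, V=0, Z=3, U=3) weight 3/7040
  (X=2, Y=0, W=0, V=0, Z=4, U=3) weight 3/7040
  (X=3, Y=0, W=1, V=0, Z=1, U=2) weight 1/1320
  (X=3, Y=0, W=1, V=0, Z=2, U=2) weight 1/1320
  (X=3, Y=0, W=1, V=0, Z=3, U=2) weight 1/1320
  (X=3, Y=0, W=1, V=0, Z=4, U=2) weight 1/1320
  … 4 more
Group by X:
  weight(X=2) = 3/1760
  weight(X=3) = 1/220
Total weight = 3/1760 + 1/220 = 1/160
P(X=2 | obs) = 3/1760 / 1/160 = 3/11
P(X=3 | obs) = 1/220 / 1/160 = 8/11
argmax = 3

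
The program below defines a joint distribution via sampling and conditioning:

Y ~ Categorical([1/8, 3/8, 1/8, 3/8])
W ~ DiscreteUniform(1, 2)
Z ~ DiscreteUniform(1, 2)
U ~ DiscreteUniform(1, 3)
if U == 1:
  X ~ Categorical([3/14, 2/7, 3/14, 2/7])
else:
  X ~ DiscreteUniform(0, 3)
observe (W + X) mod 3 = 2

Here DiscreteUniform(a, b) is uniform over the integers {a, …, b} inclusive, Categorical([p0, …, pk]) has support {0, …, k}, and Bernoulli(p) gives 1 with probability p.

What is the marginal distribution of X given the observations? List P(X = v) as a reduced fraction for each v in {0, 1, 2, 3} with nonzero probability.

P(X=0) = 5/16, P(X=1) = 11/32, P(X=3) = 11/32

Enumerate traces; 72 have nonzero weight after conditioning:
  (Y=0, W=1, Z=1, U=1, X=1) weight 1/336
  (Y=0, W=1, Z=1, U=2, X=1) weight 1/384
  (Y=0, W=1, Z=1, U=3, X=1) weight 1/384
  (Y=0, W=1, Z=2, U=1, X=1) weight 1/336
  (Y=0, W=1, Z=2, U=2, X=1) weight 1/384
  (Y=0, W=1, Z=2, U=3, X=1) weight 1/384
  (Y=0, W=2, Z=1, U=1, X=0) weight 1/448
  (Y=0, W=2, Z=1, U=1, X=3) weight 1/336
  … 64 more
Group by X:
  weight(X=0) = 5/42
  weight(X=1) = 11/84
  weight(X=3) = 11/84
Total weight = 5/42 + 11/84 + 11/84 = 8/21
P(X=0 | obs) = 5/42 / 8/21 = 5/16
P(X=1 | obs) = 11/84 / 8/21 = 11/32
P(X=3 | obs) = 11/84 / 8/21 = 11/32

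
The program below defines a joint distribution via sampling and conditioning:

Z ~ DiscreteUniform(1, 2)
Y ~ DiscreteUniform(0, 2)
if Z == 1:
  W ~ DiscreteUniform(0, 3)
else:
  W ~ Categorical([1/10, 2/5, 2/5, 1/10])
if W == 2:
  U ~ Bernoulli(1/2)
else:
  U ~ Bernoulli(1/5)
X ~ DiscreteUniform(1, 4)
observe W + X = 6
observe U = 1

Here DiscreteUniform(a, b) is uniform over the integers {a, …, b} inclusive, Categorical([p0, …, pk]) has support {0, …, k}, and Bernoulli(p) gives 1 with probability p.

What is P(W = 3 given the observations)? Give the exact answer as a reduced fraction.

P(W = 3 | obs) = 14/79

Enumerate traces; 12 have nonzero weight after conditioning:
  (Z=1, Y=0, W=2, U=1, X=4) weight 1/192
  (Z=1, Y=0, W=3, U=1, X=3) weight 1/480
  (Z=1, Y=1, W=2, U=1, X=4) weight 1/192
  (Z=1, Y=1, W=3, U=1, X=3) weight 1/480
  (Z=1, Y=2, W=2, U=1, X=4) weight 1/192
  (Z=1, Y=2, W=3, U=1, X=3) weight 1/480
  (Z=2, Y=0, W=2, U=1, X=4) weight 1/120
  (Z=2, Y=0, W=3, U=1, X=3) weight 1/1200
  … 4 more
Group by W:
  weight(W=2) = 13/320
  weight(W=3) = 7/800
Total weight = 13/320 + 7/800 = 79/1600
P(W=2 | obs) = 13/320 / 79/1600 = 65/79
P(W=3 | obs) = 7/800 / 79/1600 = 14/79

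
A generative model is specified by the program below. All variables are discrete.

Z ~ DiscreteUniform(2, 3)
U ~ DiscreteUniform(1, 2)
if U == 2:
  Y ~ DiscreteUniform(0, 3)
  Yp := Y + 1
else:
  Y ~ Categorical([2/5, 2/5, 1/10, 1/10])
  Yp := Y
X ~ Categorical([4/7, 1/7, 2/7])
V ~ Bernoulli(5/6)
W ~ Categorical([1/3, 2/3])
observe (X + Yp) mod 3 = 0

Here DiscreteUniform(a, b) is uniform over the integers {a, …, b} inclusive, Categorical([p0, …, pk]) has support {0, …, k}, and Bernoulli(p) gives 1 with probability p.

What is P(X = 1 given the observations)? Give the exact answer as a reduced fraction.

P(X = 1 | obs) = 7/103

Enumerate traces; 64 have nonzero weight after conditioning:
  (Z=2, U=1, Y=0, X=0, V=0, W=0) weight 1/315
  (Z=2, U=1, Y=0, X=0, V=0, W=1) weight 2/315
  (Z=2, U=1, Y=0, X=0, V=1, W=0) weight 1/63
  (Z=2, U=1, Y=0, X=0, V=1, W=1) weight 2/63
  (Z=2, U=1, Y=1, X=2, V=0, W=0) weight 1/630
  (Z=2, U=1, Y=1, X=2, V=0, W=1) weight 1/315
  (Z=2, U=1, Y=1, X=2, V=1, W=0) weight 1/126
  (Z=2, U=1, Y=1, X=2, V=1, W=1) weight 1/63
  (Z=2, U=1, Y=2, X=1, V=0, W=0) weight 1/5040
  … 55 more
Group by X:
  weight(X=0) = 3/14
  weight(X=1) = 1/40
  weight(X=2) = 9/70
Total weight = 3/14 + 1/40 + 9/70 = 103/280
P(X=0 | obs) = 3/14 / 103/280 = 60/103
P(X=1 | obs) = 1/40 / 103/280 = 7/103
P(X=2 | obs) = 9/70 / 103/280 = 36/103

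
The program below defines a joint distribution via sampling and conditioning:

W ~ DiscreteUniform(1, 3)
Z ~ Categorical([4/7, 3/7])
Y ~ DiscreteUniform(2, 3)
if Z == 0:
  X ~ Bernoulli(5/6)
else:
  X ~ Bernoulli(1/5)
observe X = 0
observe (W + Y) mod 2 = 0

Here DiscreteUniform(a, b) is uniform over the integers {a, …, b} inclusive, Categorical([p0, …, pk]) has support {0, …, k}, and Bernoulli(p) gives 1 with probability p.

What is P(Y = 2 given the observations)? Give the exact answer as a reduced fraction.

Enumerate traces; 6 have nonzero weight after conditioning:
  (W=1, Z=0, Y=3, X=0) weight 1/63
  (W=1, Z=1, Y=3, X=0) weight 2/35
  (W=2, Z=0, Y=2, X=0) weight 1/63
  (W=2, Z=1, Y=2, X=0) weight 2/35
  (W=3, Z=0, Y=3, X=0) weight 1/63
  (W=3, Z=1, Y=3, X=0) weight 2/35
Group by Y:
  weight(Y=2) = 23/315
  weight(Y=3) = 46/315
Total weight = 23/315 + 46/315 = 23/105
P(Y=2 | obs) = 23/315 / 23/105 = 1/3
P(Y=3 | obs) = 46/315 / 23/105 = 2/3

P(Y = 2 | obs) = 1/3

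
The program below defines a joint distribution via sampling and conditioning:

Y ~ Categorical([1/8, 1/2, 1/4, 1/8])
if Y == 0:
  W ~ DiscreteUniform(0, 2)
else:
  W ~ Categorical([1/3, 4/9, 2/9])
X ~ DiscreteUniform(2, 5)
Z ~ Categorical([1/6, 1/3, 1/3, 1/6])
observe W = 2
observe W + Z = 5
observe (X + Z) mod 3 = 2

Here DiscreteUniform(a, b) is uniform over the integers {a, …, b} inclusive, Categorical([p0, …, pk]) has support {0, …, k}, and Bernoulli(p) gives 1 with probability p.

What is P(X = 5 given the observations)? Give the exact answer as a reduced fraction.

Enumerate traces; 8 have nonzero weight after conditioning:
  (Y=0, W=2, X=2, Z=3) weight 1/576
  (Y=0, W=2, X=5, Z=3) weight 1/576
  (Y=1, W=2, X=2, Z=3) weight 1/216
  (Y=1, W=2, X=5, Z=3) weight 1/216
  (Y=2, W=2, X=2, Z=3) weight 1/432
  (Y=2, W=2, X=5, Z=3) weight 1/432
  (Y=3, W=2, X=2, Z=3) weight 1/864
  (Y=3, W=2, X=5, Z=3) weight 1/864
Group by X:
  weight(X=2) = 17/1728
  weight(X=5) = 17/1728
Total weight = 17/1728 + 17/1728 = 17/864
P(X=2 | obs) = 17/1728 / 17/864 = 1/2
P(X=5 | obs) = 17/1728 / 17/864 = 1/2

P(X = 5 | obs) = 1/2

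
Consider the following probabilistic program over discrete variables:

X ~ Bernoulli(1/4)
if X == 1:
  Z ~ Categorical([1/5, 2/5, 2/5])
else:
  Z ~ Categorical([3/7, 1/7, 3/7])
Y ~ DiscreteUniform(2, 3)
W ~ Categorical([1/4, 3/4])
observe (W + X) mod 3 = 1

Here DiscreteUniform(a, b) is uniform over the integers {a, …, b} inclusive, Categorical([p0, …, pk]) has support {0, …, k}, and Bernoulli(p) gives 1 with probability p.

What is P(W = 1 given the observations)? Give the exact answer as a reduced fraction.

Enumerate traces; 12 have nonzero weight after conditioning:
  (X=0, Z=0, Y=2, W=1) weight 27/224
  (X=0, Z=0, Y=3, W=1) weight 27/224
  (X=0, Z=1, Y=2, W=1) weight 9/224
  (X=0, Z=1, Y=3, W=1) weight 9/224
  (X=0, Z=2, Y=2, W=1) weight 27/224
  (X=0, Z=2, Y=3, W=1) weight 27/224
  (X=1, Z=0, Y=2, W=0) weight 1/160
  (X=1, Z=0, Y=3, W=0) weight 1/160
  … 4 more
Group by W:
  weight(W=0) = 1/16
  weight(W=1) = 9/16
Total weight = 1/16 + 9/16 = 5/8
P(W=0 | obs) = 1/16 / 5/8 = 1/10
P(W=1 | obs) = 9/16 / 5/8 = 9/10

P(W = 1 | obs) = 9/10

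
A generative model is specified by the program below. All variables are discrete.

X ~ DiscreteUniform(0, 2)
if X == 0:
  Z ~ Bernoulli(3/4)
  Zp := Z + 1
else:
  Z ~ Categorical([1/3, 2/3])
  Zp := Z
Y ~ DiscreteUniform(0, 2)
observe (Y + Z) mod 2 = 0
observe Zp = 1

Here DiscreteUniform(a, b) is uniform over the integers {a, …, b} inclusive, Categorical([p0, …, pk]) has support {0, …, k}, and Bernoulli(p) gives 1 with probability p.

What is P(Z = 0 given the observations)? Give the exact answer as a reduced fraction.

Enumerate traces; 4 have nonzero weight after conditioning:
  (X=0, Z=0, Y=0) weight 1/36
  (X=0, Z=0, Y=2) weight 1/36
  (X=1, Z=1, Y=1) weight 2/27
  (X=2, Z=1, Y=1) weight 2/27
Group by Z:
  weight(Z=0) = 1/18
  weight(Z=1) = 4/27
Total weight = 1/18 + 4/27 = 11/54
P(Z=0 | obs) = 1/18 / 11/54 = 3/11
P(Z=1 | obs) = 4/27 / 11/54 = 8/11

P(Z = 0 | obs) = 3/11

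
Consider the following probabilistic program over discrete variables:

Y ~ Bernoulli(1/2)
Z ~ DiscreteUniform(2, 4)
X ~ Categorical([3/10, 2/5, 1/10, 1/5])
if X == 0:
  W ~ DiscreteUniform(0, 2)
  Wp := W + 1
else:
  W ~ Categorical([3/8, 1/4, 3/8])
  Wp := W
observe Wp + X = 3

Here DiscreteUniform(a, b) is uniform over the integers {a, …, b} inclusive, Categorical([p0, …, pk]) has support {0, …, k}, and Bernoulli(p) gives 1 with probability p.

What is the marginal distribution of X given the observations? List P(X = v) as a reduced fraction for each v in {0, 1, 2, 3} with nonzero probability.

P(X=0) = 2/7, P(X=1) = 3/7, P(X=2) = 1/14, P(X=3) = 3/14

Enumerate traces; 24 have nonzero weight after conditioning:
  (Y=0, Z=2, X=0, W=2) weight 1/60
  (Y=0, Z=2, X=1, W=2) weight 1/40
  (Y=0, Z=2, X=2, W=1) weight 1/240
  (Y=0, Z=2, X=3, W=0) weight 1/80
  (Y=0, Z=3, X=0, W=2) weight 1/60
  (Y=0, Z=3, X=1, W=2) weight 1/40
  (Y=0, Z=3, X=2, W=1) weight 1/240
  (Y=0, Z=3, X=3, W=0) weight 1/80
  … 16 more
Group by X:
  weight(X=0) = 1/10
  weight(X=1) = 3/20
  weight(X=2) = 1/40
  weight(X=3) = 3/40
Total weight = 1/10 + 3/20 + 1/40 + 3/40 = 7/20
P(X=0 | obs) = 1/10 / 7/20 = 2/7
P(X=1 | obs) = 3/20 / 7/20 = 3/7
P(X=2 | obs) = 1/40 / 7/20 = 1/14
P(X=3 | obs) = 3/40 / 7/20 = 3/14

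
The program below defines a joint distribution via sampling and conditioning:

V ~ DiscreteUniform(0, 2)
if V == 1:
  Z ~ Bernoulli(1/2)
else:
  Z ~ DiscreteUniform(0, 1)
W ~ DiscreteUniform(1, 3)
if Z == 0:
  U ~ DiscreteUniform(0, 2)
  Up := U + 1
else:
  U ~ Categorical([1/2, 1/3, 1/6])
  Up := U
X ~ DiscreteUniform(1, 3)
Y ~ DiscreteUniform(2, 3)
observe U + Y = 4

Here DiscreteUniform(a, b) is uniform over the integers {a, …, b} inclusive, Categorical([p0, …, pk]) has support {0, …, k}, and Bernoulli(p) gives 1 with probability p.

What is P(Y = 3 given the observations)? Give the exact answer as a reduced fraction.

P(Y = 3 | obs) = 4/7

Enumerate traces; 108 have nonzero weight after conditioning:
  (V=0, Z=0, W=1, U=1, X=1, Y=3) weight 1/324
  (V=0, Z=0, W=1, U=1, X=2, Y=3) weight 1/324
  (V=0, Z=0, W=1, U=1, X=3, Y=3) weight 1/324
  (V=0, Z=0, W=1, U=2, X=1, Y=2) weight 1/324
  (V=0, Z=0, W=1, U=2, X=2, Y=2) weight 1/324
  (V=0, Z=0, W=1, U=2, X=3, Y=2) weight 1/324
  (V=0, Z=0, W=2, U=1, X=1, Y=3) weight 1/324
  (V=0, Z=0, W=2, U=1, X=2, Y=3) weight 1/324
  … 100 more
Group by Y:
  weight(Y=2) = 1/8
  weight(Y=3) = 1/6
Total weight = 1/8 + 1/6 = 7/24
P(Y=2 | obs) = 1/8 / 7/24 = 3/7
P(Y=3 | obs) = 1/6 / 7/24 = 4/7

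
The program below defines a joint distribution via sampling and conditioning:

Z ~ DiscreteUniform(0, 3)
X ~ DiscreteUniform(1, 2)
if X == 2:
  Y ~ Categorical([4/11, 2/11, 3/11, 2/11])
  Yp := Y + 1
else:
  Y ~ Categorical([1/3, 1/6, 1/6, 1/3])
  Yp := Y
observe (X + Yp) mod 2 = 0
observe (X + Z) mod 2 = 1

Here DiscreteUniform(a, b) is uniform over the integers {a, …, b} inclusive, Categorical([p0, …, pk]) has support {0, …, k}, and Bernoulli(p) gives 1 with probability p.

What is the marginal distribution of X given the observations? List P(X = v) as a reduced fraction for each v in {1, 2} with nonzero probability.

Enumerate traces; 8 have nonzero weight after conditioning:
  (Z=0, X=1, Y=1) weight 1/48
  (Z=0, X=1, Y=3) weight 1/24
  (Z=1, X=2, Y=1) weight 1/44
  (Z=1, X=2, Y=3) weight 1/44
  (Z=2, X=1, Y=1) weight 1/48
  (Z=2, X=1, Y=3) weight 1/24
  (Z=3, X=2, Y=1) weight 1/44
  (Z=3, X=2, Y=3) weight 1/44
Group by X:
  weight(X=1) = 1/8
  weight(X=2) = 1/11
Total weight = 1/8 + 1/11 = 19/88
P(X=1 | obs) = 1/8 / 19/88 = 11/19
P(X=2 | obs) = 1/11 / 19/88 = 8/19

P(X=1) = 11/19, P(X=2) = 8/19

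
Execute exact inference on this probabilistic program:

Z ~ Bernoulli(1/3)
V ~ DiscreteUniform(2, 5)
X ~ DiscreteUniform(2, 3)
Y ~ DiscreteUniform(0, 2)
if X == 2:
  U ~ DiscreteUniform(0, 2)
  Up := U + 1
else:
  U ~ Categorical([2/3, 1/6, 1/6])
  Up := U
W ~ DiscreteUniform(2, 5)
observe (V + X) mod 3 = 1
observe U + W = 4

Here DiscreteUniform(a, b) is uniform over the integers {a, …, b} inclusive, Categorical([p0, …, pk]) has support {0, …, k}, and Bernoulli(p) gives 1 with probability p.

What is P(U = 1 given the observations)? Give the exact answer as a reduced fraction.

Enumerate traces; 54 have nonzero weight after conditioning:
  (Z=0, V=2, X=2, Y=0, U=0, W=4) weight 1/432
  (Z=0, V=2, X=2, Y=0, U=1, W=3) weight 1/432
  (Z=0, V=2, X=2, Y=0, U=2, W=2) weight 1/432
  (Z=0, V=2, X=2, Y=1, U=0, W=4) weight 1/432
  (Z=0, V=2, X=2, Y=1, U=1, W=3) weight 1/432
  (Z=0, V=2, X=2, Y=1, U=2, W=2) weight 1/432
  (Z=0, V=2, X=2, Y=2, U=0, W=4) weight 1/432
  (Z=0, V=2, X=2, Y=2, U=1, W=3) weight 1/432
  … 46 more
Group by U:
  weight(U=0) = 1/24
  weight(U=1) = 5/192
  weight(U=2) = 5/192
Total weight = 1/24 + 5/192 + 5/192 = 3/32
P(U=0 | obs) = 1/24 / 3/32 = 4/9
P(U=1 | obs) = 5/192 / 3/32 = 5/18
P(U=2 | obs) = 5/192 / 3/32 = 5/18

P(U = 1 | obs) = 5/18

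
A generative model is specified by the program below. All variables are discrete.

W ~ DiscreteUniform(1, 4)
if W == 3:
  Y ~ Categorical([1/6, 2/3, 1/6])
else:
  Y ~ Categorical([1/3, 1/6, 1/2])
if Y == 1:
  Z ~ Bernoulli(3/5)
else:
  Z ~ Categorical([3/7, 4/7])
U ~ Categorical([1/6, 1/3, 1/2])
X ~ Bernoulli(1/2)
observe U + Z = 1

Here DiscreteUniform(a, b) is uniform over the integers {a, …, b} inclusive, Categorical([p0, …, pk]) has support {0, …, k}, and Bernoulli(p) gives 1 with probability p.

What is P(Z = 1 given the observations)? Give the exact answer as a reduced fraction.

Enumerate traces; 48 have nonzero weight after conditioning:
  (W=1, Y=0, Z=0, U=1, X=0) weight 1/168
  (W=1, Y=0, Z=0, U=1, X=1) weight 1/168
  (W=1, Y=0, Z=1, U=0, X=0) weight 1/252
  (W=1, Y=0, Z=1, U=0, X=1) weight 1/252
  (W=1, Y=1, Z=0, U=1, X=0) weight 1/360
  (W=1, Y=1, Z=0, U=1, X=1) weight 1/360
  (W=1, Y=1, Z=1, U=0, X=0) weight 1/480
  (W=1, Y=1, Z=1, U=0, X=1) weight 1/480
  … 40 more
Group by Z:
  weight(Z=0) = 353/2520
  weight(Z=1) = 487/5040
Total weight = 353/2520 + 487/5040 = 1193/5040
P(Z=0 | obs) = 353/2520 / 1193/5040 = 706/1193
P(Z=1 | obs) = 487/5040 / 1193/5040 = 487/1193

P(Z = 1 | obs) = 487/1193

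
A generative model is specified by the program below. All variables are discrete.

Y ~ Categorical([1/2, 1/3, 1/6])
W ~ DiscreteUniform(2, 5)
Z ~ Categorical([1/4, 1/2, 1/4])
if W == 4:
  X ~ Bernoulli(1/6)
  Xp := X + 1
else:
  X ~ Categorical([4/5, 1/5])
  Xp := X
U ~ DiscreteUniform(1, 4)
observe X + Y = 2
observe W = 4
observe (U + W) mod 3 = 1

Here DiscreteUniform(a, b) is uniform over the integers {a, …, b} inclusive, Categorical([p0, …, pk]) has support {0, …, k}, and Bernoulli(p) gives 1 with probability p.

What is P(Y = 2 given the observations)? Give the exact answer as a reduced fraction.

P(Y = 2 | obs) = 5/7

Enumerate traces; 6 have nonzero weight after conditioning:
  (Y=1, W=4, Z=0, X=1, U=3) weight 1/1152
  (Y=1, W=4, Z=1, X=1, U=3) weight 1/576
  (Y=1, W=4, Z=2, X=1, U=3) weight 1/1152
  (Y=2, W=4, Z=0, X=0, U=3) weight 5/2304
  (Y=2, W=4, Z=1, X=0, U=3) weight 5/1152
  (Y=2, W=4, Z=2, X=0, U=3) weight 5/2304
Group by Y:
  weight(Y=1) = 1/288
  weight(Y=2) = 5/576
Total weight = 1/288 + 5/576 = 7/576
P(Y=1 | obs) = 1/288 / 7/576 = 2/7
P(Y=2 | obs) = 5/576 / 7/576 = 5/7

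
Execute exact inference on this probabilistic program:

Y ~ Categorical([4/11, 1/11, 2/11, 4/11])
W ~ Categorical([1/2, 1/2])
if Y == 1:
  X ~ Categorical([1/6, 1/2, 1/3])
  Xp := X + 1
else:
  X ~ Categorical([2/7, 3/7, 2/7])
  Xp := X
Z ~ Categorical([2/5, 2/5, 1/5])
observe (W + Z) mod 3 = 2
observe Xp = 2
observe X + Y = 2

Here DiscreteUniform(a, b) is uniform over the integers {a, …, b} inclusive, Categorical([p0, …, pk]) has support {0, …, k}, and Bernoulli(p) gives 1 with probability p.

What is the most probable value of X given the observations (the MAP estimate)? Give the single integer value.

argmax_v P(X = v | obs) = 2

Enumerate traces; 4 have nonzero weight after conditioning:
  (Y=0, W=0, X=2, Z=2) weight 4/385
  (Y=0, W=1, X=2, Z=1) weight 8/385
  (Y=1, W=0, X=1, Z=2) weight 1/220
  (Y=1, W=1, X=1, Z=1) weight 1/110
Group by X:
  weight(X=1) = 3/220
  weight(X=2) = 12/385
Total weight = 3/220 + 12/385 = 69/1540
P(X=1 | obs) = 3/220 / 69/1540 = 7/23
P(X=2 | obs) = 12/385 / 69/1540 = 16/23
argmax = 2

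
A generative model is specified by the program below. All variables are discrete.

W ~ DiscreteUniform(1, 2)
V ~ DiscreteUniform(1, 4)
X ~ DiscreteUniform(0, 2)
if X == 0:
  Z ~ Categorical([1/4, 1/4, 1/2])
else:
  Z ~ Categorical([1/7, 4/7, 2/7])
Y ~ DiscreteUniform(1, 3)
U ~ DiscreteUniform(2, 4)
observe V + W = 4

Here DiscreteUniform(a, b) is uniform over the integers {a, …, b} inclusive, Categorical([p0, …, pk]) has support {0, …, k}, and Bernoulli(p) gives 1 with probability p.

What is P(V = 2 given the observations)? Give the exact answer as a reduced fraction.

P(V = 2 | obs) = 1/2

Enumerate traces; 162 have nonzero weight after conditioning:
  (W=1, V=3, X=0, Z=0, Y=1, U=2) weight 1/864
  (W=1, V=3, X=0, Z=0, Y=1, U=3) weight 1/864
  (W=1, V=3, X=0, Z=0, Y=1, U=4) weight 1/864
  (W=1, V=3, X=0, Z=0, Y=2, U=2) weight 1/864
  (W=1, V=3, X=0, Z=0, Y=2, U=3) weight 1/864
  (W=1, V=3, X=0, Z=0, Y=2, U=4) weight 1/864
  (W=1, V=3, X=0, Z=0, Y=3, U=2) weight 1/864
  (W=1, V=3, X=0, Z=0, Y=3, U=3) weight 1/864
  (W=2, V=2, X=0, Z=0, Y=1, U=2) weight 1/864
  … 153 more
Group by V:
  weight(V=2) = 1/8
  weight(V=3) = 1/8
Total weight = 1/8 + 1/8 = 1/4
P(V=2 | obs) = 1/8 / 1/4 = 1/2
P(V=3 | obs) = 1/8 / 1/4 = 1/2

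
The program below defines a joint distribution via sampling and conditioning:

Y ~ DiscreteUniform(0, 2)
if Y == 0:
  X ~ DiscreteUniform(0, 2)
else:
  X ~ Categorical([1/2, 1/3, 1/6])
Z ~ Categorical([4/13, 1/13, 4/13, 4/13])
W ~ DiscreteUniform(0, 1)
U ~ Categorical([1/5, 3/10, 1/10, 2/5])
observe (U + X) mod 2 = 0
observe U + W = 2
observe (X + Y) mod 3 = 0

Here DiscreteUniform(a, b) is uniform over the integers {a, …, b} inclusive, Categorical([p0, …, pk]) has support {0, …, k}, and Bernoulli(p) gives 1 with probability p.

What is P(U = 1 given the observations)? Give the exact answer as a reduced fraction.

P(U = 1 | obs) = 2/3

Enumerate traces; 12 have nonzero weight after conditioning:
  (Y=0, X=0, Z=0, W=0, U=2) weight 1/585
  (Y=0, X=0, Z=1, W=0, U=2) weight 1/2340
  (Y=0, X=0, Z=2, W=0, U=2) weight 1/585
  (Y=0, X=0, Z=3, W=0, U=2) weight 1/585
  (Y=1, X=2, Z=0, W=0, U=2) weight 1/1170
  (Y=1, X=2, Z=1, W=0, U=2) weight 1/4680
  (Y=1, X=2, Z=2, W=0, U=2) weight 1/1170
  (Y=1, X=2, Z=3, W=0, U=2) weight 1/1170
  (Y=2, X=1, Z=0, W=1, U=1) weight 1/195
  … 3 more
Group by U:
  weight(U=1) = 1/60
  weight(U=2) = 1/120
Total weight = 1/60 + 1/120 = 1/40
P(U=1 | obs) = 1/60 / 1/40 = 2/3
P(U=2 | obs) = 1/120 / 1/40 = 1/3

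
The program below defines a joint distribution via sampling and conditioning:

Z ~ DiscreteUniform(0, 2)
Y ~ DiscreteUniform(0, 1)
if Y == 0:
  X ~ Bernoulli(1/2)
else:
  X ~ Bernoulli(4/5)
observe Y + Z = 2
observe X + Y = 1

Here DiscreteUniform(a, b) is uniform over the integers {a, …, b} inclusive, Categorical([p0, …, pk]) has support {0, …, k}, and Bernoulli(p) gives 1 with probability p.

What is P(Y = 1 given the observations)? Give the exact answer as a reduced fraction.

P(Y = 1 | obs) = 2/7

Enumerate traces; 2 have nonzero weight after conditioning:
  (Z=1, Y=1, X=0) weight 1/30
  (Z=2, Y=0, X=1) weight 1/12
Group by Y:
  weight(Y=0) = 1/12
  weight(Y=1) = 1/30
Total weight = 1/12 + 1/30 = 7/60
P(Y=0 | obs) = 1/12 / 7/60 = 5/7
P(Y=1 | obs) = 1/30 / 7/60 = 2/7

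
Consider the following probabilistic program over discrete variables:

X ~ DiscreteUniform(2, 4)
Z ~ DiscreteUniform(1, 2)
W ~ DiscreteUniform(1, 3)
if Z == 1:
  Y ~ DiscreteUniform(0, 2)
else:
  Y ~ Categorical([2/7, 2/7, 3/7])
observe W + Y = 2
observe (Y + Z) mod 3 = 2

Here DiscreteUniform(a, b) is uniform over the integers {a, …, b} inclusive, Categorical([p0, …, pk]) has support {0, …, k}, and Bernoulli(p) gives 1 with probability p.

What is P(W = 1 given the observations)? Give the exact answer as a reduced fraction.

Enumerate traces; 6 have nonzero weight after conditioning:
  (X=2, Z=1, W=1, Y=1) weight 1/54
  (X=2, Z=2, W=2, Y=0) weight 1/63
  (X=3, Z=1, W=1, Y=1) weight 1/54
  (X=3, Z=2, W=2, Y=0) weight 1/63
  (X=4, Z=1, W=1, Y=1) weight 1/54
  (X=4, Z=2, W=2, Y=0) weight 1/63
Group by W:
  weight(W=1) = 1/18
  weight(W=2) = 1/21
Total weight = 1/18 + 1/21 = 13/126
P(W=1 | obs) = 1/18 / 13/126 = 7/13
P(W=2 | obs) = 1/21 / 13/126 = 6/13

P(W = 1 | obs) = 7/13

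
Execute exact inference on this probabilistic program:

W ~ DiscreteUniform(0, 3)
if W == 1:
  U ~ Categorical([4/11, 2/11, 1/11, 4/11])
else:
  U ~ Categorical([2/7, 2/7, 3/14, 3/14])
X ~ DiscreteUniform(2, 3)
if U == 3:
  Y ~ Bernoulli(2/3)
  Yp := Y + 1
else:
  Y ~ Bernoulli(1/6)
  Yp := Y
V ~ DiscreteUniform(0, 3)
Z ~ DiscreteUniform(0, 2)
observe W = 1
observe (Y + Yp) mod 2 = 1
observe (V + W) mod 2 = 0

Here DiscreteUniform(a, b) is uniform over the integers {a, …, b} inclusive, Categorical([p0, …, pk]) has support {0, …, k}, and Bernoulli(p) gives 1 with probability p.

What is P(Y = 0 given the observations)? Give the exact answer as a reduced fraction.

Enumerate traces; 24 have nonzero weight after conditioning:
  (W=1, U=3, X=2, Y=0, V=1, Z=0) weight 1/792
  (W=1, U=3, X=2, Y=0, V=1, Z=1) weight 1/792
  (W=1, U=3, X=2, Y=0, V=1, Z=2) weight 1/792
  (W=1, U=3, X=2, Y=0, V=3, Z=0) weight 1/792
  (W=1, U=3, X=2, Y=0, V=3, Z=1) weight 1/792
  (W=1, U=3, X=2, Y=0, V=3, Z=2) weight 1/792
  (W=1, U=3, X=2, Y=1, V=1, Z=0) weight 1/396
  (W=1, U=3, X=2, Y=1, V=1, Z=1) weight 1/396
  … 16 more
Group by Y:
  weight(Y=0) = 1/66
  weight(Y=1) = 1/33
Total weight = 1/66 + 1/33 = 1/22
P(Y=0 | obs) = 1/66 / 1/22 = 1/3
P(Y=1 | obs) = 1/33 / 1/22 = 2/3

P(Y = 0 | obs) = 1/3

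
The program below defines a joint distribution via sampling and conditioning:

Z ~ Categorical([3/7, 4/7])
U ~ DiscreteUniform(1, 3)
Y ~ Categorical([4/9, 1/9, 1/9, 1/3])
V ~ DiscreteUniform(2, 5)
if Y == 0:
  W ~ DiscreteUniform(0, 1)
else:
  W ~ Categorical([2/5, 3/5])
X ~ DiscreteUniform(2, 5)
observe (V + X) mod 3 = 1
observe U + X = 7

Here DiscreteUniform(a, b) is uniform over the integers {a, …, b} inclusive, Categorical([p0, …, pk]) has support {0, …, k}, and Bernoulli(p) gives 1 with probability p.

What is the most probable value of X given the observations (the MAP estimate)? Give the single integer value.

Enumerate traces; 48 have nonzero weight after conditioning:
  (Z=0, U=2, Y=0, V=2, W=0, X=5) weight 1/504
  (Z=0, U=2, Y=0, V=2, W=1, X=5) weight 1/504
  (Z=0, U=2, Y=0, V=5, W=0, X=5) weight 1/504
  (Z=0, U=2, Y=0, V=5, W=1, X=5) weight 1/504
  (Z=0, U=2, Y=1, V=2, W=0, X=5) weight 1/2520
  (Z=0, U=2, Y=1, V=2, W=1, X=5) weight 1/1680
  (Z=0, U=2, Y=1, V=5, W=0, X=5) weight 1/2520
  (Z=0, U=2, Y=1, V=5, W=1, X=5) weight 1/1680
  (Z=0, U=3, Y=0, V=3, W=0, X=4) weight 1/504
  … 39 more
Group by X:
  weight(X=4) = 1/48
  weight(X=5) = 1/24
Total weight = 1/48 + 1/24 = 1/16
P(X=4 | obs) = 1/48 / 1/16 = 1/3
P(X=5 | obs) = 1/24 / 1/16 = 2/3
argmax = 5

argmax_v P(X = v | obs) = 5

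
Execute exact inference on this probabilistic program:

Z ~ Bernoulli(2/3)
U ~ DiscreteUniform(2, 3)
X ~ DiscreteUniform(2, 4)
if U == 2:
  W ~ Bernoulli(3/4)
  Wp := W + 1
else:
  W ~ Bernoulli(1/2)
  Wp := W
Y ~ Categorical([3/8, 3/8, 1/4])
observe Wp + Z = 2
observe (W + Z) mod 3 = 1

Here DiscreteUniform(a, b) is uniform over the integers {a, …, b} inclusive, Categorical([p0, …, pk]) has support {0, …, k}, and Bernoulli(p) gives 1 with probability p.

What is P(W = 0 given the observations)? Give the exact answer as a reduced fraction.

Enumerate traces; 18 have nonzero weight after conditioning:
  (Z=0, U=2, X=2, W=1, Y=0) weight 1/64
  (Z=0, U=2, X=2, W=1, Y=1) weight 1/64
  (Z=0, U=2, X=2, W=1, Y=2) weight 1/96
  (Z=0, U=2, X=3, W=1, Y=0) weight 1/64
  (Z=0, U=2, X=3, W=1, Y=1) weight 1/64
  (Z=0, U=2, X=3, W=1, Y=2) weight 1/96
  (Z=0, U=2, X=4, W=1, Y=0) weight 1/64
  (Z=0, U=2, X=4, W=1, Y=1) weight 1/64
  (Z=1, U=2, X=2, W=0, Y=0) weight 1/96
  … 9 more
Group by W:
  weight(W=0) = 1/12
  weight(W=1) = 1/8
Total weight = 1/12 + 1/8 = 5/24
P(W=0 | obs) = 1/12 / 5/24 = 2/5
P(W=1 | obs) = 1/8 / 5/24 = 3/5

P(W = 0 | obs) = 2/5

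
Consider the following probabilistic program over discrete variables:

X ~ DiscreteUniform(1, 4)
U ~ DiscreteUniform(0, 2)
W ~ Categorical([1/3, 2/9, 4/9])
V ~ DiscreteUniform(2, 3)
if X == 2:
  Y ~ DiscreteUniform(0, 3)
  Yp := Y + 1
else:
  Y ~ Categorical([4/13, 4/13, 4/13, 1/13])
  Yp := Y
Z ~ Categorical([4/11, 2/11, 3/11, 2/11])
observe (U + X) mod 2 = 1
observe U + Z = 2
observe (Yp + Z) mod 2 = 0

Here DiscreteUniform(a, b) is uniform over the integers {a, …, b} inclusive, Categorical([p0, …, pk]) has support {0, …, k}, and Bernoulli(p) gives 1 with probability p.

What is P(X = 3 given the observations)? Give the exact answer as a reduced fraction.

Enumerate traces; 72 have nonzero weight after conditioning:
  (X=1, U=0, W=0, V=2, Y=0, Z=2) weight 1/858
  (X=1, U=0, W=0, V=2, Y=2, Z=2) weight 1/858
  (X=1, U=0, W=0, V=3, Y=0, Z=2) weight 1/858
  (X=1, U=0, W=0, V=3, Y=2, Z=2) weight 1/858
  (X=1, U=0, W=1, V=2, Y=0, Z=2) weight 1/1287
  (X=1, U=0, W=1, V=2, Y=2, Z=2) weight 1/1287
  (X=1, U=0, W=1, V=3, Y=0, Z=2) weight 1/1287
  (X=1, U=0, W=1, V=3, Y=2, Z=2) weight 1/1287
  (X=2, U=1, W=0, V=2, Y=0, Z=1) weight 1/1584
  (X=3, U=0, W=0, V=2, Y=0, Z=2) weight 1/858
  … 62 more
Group by X:
  weight(X=1) = 14/429
  weight(X=2) = 1/132
  weight(X=3) = 14/429
  weight(X=4) = 5/858
Total weight = 14/429 + 1/132 + 14/429 + 5/858 = 45/572
P(X=1 | obs) = 14/429 / 45/572 = 56/135
P(X=2 | obs) = 1/132 / 45/572 = 13/135
P(X=3 | obs) = 14/429 / 45/572 = 56/135
P(X=4 | obs) = 5/858 / 45/572 = 2/27

P(X = 3 | obs) = 56/135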